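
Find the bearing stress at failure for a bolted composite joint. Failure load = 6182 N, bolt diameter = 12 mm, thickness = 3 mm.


sigma_br = F/(d*h) = 6182/(12*3) = 171.7 MPa

171.7 MPa


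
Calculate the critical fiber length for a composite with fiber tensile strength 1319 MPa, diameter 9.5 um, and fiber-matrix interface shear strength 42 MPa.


Lc = sigma_f * d / (2 * tau_i) = 1319 * 9.5 / (2 * 42) = 149.2 um

149.2 um


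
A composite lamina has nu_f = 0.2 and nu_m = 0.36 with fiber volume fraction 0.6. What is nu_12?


nu_12 = nu_f*Vf + nu_m*(1-Vf) = 0.2*0.6 + 0.36*0.4 = 0.264

0.264


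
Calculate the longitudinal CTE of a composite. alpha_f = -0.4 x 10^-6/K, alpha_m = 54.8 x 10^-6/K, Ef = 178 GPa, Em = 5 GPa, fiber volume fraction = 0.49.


E1 = Ef*Vf + Em*(1-Vf) = 89.77
alpha_1 = (alpha_f*Ef*Vf + alpha_m*Em*(1-Vf))/E1 = 1.17 x 10^-6/K

1.17 x 10^-6/K


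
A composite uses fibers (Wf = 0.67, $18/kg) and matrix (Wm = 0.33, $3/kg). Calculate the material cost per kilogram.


Cost = cost_f*Wf + cost_m*Wm = 18*0.67 + 3*0.33 = $13.05/kg

$13.05/kg


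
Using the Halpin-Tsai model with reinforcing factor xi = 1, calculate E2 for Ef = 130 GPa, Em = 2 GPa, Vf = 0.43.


eta = (Ef/Em - 1)/(Ef/Em + xi) = (65.0 - 1)/(65.0 + 1) = 0.9697
E2 = Em*(1+xi*eta*Vf)/(1-eta*Vf) = 4.86 GPa

4.86 GPa


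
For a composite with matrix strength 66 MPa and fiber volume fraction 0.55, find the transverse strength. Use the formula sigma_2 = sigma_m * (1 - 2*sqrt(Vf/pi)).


factor = 1 - 2*sqrt(0.55/pi) = 0.1632
sigma_2 = 66 * 0.1632 = 10.77 MPa

10.77 MPa


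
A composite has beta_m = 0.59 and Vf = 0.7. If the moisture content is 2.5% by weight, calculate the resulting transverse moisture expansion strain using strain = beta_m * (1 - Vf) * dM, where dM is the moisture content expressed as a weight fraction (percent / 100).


dM = 2.5/100 = 0.025
strain = beta_m * (1-Vf) * dM = 0.59 * 0.3 * 0.025 = 0.004425

0.004425


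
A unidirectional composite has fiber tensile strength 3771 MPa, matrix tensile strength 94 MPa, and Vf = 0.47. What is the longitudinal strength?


sigma_1 = sigma_f*Vf + sigma_m*(1-Vf) = 3771*0.47 + 94*0.53 = 1822.2 MPa

1822.2 MPa


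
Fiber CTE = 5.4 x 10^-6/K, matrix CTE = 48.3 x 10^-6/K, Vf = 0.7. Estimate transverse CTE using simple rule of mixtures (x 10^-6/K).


alpha_2 = alpha_f*Vf + alpha_m*(1-Vf) = 5.4*0.7 + 48.3*0.3 = 18.3 x 10^-6/K

18.3 x 10^-6/K


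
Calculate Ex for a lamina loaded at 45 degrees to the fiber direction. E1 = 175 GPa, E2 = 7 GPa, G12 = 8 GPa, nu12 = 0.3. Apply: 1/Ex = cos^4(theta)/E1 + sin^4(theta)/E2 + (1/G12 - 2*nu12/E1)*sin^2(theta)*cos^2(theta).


cos^4(45) = 0.25, sin^4(45) = 0.25, sin^2(45)*cos^2(45) = 0.25
1/G12 - 2*nu12/E1 = 1/8 - 2*0.3/175 = 0.121571 GPa^-1
1/Ex = 0.25/175 + 0.25/7 + 0.121571*0.25 = 0.0675357 GPa^-1
Ex = 14.81 GPa

14.81 GPa


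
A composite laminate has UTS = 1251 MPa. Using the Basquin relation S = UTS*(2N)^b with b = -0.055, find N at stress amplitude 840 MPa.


N = 0.5 * (S/UTS)^(1/b) = 0.5 * (840/1251)^(1/-0.055) = 698.2726 cycles

698.2726 cycles


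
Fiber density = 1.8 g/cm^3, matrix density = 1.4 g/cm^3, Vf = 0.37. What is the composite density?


rho_c = rho_f*Vf + rho_m*(1-Vf) = 1.8*0.37 + 1.4*0.63 = 1.548 g/cm^3

1.548 g/cm^3


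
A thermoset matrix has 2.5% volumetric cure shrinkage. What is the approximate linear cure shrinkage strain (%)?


Linear shrinkage ≈ vol_shrink/3 = 2.5/3 = 0.833%

0.833%


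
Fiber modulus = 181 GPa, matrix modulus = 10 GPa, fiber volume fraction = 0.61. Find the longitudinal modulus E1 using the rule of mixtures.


E1 = Ef*Vf + Em*(1-Vf) = 181*0.61 + 10*0.39 = 114.31 GPa

114.31 GPa


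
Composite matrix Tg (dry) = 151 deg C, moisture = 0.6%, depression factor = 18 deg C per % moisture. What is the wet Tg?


Tg_wet = Tg_dry - k*moisture = 151 - 18*0.6 = 140.2 deg C

140.2 deg C


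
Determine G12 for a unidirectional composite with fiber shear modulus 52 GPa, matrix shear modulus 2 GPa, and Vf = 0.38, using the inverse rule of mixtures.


1/G12 = Vf/Gf + (1-Vf)/Gm = 0.38/52 + 0.62/2
G12 = 3.15 GPa

3.15 GPa


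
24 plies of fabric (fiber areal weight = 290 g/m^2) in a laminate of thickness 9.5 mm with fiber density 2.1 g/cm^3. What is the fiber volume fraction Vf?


Vf = n * FAW / (rho_f * h * 1000) = 24 * 290 / (2.1 * 9.5 * 1000) = 0.3489

0.3489


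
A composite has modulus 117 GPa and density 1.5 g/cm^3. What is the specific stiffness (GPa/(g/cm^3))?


Specific stiffness = E/rho = 117/1.5 = 78.0 GPa/(g/cm^3)

78.0 GPa/(g/cm^3)


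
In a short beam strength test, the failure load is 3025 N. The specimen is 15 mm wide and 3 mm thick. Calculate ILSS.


ILSS = 3F/(4bh) = 3*3025/(4*15*3) = 50.42 MPa

50.42 MPa


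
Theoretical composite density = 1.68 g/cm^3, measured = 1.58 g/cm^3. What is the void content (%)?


Void% = (rho_theo - rho_actual)/rho_theo * 100 = (1.68 - 1.58)/1.68 * 100 = 5.95%

5.95%


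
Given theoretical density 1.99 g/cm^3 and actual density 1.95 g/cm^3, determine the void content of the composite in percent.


Void% = (rho_theo - rho_actual)/rho_theo * 100 = (1.99 - 1.95)/1.99 * 100 = 2.01%

2.01%


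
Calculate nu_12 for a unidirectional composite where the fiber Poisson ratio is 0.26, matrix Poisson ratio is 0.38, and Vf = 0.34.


nu_12 = nu_f*Vf + nu_m*(1-Vf) = 0.26*0.34 + 0.38*0.66 = 0.3392

0.3392


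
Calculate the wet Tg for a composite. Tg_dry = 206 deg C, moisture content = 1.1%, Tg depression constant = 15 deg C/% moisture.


Tg_wet = Tg_dry - k*moisture = 206 - 15*1.1 = 189.5 deg C

189.5 deg C


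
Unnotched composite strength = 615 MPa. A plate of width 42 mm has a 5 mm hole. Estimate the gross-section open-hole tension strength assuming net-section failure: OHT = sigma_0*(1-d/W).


OHT = sigma_0*(1-d/W) = 615*(1-5/42) = 541.8 MPa

541.8 MPa


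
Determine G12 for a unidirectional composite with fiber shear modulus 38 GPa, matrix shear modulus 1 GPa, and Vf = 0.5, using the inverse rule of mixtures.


1/G12 = Vf/Gf + (1-Vf)/Gm = 0.5/38 + 0.5/1
G12 = 1.95 GPa

1.95 GPa


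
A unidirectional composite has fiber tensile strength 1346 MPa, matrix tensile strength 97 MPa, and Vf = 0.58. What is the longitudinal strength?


sigma_1 = sigma_f*Vf + sigma_m*(1-Vf) = 1346*0.58 + 97*0.42 = 821.4 MPa

821.4 MPa


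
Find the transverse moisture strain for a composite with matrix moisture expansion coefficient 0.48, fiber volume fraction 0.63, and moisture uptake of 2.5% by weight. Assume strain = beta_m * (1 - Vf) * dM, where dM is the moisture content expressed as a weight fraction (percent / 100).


dM = 2.5/100 = 0.025
strain = beta_m * (1-Vf) * dM = 0.48 * 0.37 * 0.025 = 0.00444

0.00444


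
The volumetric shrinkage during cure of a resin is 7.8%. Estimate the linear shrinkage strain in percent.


Linear shrinkage ≈ vol_shrink/3 = 7.8/3 = 2.6%

2.6%


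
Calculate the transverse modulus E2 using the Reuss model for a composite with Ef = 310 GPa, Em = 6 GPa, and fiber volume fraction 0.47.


1/E2 = Vf/Ef + (1-Vf)/Em = 0.47/310 + 0.53/6
E2 = 11.13 GPa

11.13 GPa


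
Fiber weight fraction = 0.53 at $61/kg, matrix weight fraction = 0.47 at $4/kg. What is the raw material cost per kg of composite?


Cost = cost_f*Wf + cost_m*Wm = 61*0.53 + 4*0.47 = $34.21/kg

$34.21/kg


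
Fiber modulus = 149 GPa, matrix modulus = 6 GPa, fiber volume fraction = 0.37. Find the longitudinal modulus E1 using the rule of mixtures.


E1 = Ef*Vf + Em*(1-Vf) = 149*0.37 + 6*0.63 = 58.91 GPa

58.91 GPa


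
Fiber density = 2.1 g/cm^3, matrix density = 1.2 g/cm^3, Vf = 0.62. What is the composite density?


rho_c = rho_f*Vf + rho_m*(1-Vf) = 2.1*0.62 + 1.2*0.38 = 1.758 g/cm^3

1.758 g/cm^3


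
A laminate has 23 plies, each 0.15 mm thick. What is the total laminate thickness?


h = n * t_ply = 23 * 0.15 = 3.45 mm

3.45 mm


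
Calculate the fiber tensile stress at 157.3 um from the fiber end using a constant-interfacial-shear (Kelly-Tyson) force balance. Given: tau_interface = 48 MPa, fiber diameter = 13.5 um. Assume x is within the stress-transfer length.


Force balance: sigma_f * (pi*d^2/4) = tau * (pi*d) * x  ->  sigma_f = 4 * tau * x / d
sigma_f = 4 * 48 * 157.3 / 13.5 = 2237.2 MPa

2237.2 MPa


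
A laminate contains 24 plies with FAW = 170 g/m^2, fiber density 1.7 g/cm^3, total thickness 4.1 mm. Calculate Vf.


Vf = n * FAW / (rho_f * h * 1000) = 24 * 170 / (1.7 * 4.1 * 1000) = 0.5854

0.5854


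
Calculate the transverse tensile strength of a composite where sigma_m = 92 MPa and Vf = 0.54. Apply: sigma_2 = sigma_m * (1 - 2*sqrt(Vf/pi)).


factor = 1 - 2*sqrt(0.54/pi) = 0.1708
sigma_2 = 92 * 0.1708 = 15.71 MPa

15.71 MPa


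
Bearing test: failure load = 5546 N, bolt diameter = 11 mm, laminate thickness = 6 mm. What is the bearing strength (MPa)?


sigma_br = F/(d*h) = 5546/(11*6) = 84.0 MPa

84.0 MPa


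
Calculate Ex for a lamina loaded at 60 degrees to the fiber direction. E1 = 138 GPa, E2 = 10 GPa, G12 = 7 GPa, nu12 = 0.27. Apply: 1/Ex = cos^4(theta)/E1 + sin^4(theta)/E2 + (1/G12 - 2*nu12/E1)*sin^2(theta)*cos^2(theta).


cos^4(60) = 0.0625, sin^4(60) = 0.5625, sin^2(60)*cos^2(60) = 0.1875
1/G12 - 2*nu12/E1 = 1/7 - 2*0.27/138 = 0.138944 GPa^-1
1/Ex = 0.0625/138 + 0.5625/10 + 0.138944*0.1875 = 0.0827549 GPa^-1
Ex = 12.08 GPa

12.08 GPa


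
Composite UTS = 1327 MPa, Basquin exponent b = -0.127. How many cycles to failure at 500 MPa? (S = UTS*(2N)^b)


N = 0.5 * (S/UTS)^(1/b) = 0.5 * (500/1327)^(1/-0.127) = 1088.3599 cycles

1088.3599 cycles


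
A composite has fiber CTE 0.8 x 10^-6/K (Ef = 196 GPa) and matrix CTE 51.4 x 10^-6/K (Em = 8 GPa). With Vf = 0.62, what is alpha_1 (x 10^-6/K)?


E1 = Ef*Vf + Em*(1-Vf) = 124.56
alpha_1 = (alpha_f*Ef*Vf + alpha_m*Em*(1-Vf))/E1 = 2.03 x 10^-6/K

2.03 x 10^-6/K


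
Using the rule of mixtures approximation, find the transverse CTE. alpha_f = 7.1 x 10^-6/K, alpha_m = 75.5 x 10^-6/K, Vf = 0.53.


alpha_2 = alpha_f*Vf + alpha_m*(1-Vf) = 7.1*0.53 + 75.5*0.47 = 39.2 x 10^-6/K

39.2 x 10^-6/K


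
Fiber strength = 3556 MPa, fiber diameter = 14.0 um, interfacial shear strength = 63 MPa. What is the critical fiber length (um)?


Lc = sigma_f * d / (2 * tau_i) = 3556 * 14.0 / (2 * 63) = 395.1 um

395.1 um


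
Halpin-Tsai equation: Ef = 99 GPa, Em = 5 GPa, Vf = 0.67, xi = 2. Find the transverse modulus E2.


eta = (Ef/Em - 1)/(Ef/Em + xi) = (19.8 - 1)/(19.8 + 2) = 0.8624
E2 = Em*(1+xi*eta*Vf)/(1-eta*Vf) = 25.53 GPa

25.53 GPa


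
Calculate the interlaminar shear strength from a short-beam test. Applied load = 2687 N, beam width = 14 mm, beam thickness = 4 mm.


ILSS = 3F/(4bh) = 3*2687/(4*14*4) = 35.99 MPa

35.99 MPa


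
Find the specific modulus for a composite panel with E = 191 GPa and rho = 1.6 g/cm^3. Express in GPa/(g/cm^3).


Specific stiffness = E/rho = 191/1.6 = 119.4 GPa/(g/cm^3)

119.4 GPa/(g/cm^3)


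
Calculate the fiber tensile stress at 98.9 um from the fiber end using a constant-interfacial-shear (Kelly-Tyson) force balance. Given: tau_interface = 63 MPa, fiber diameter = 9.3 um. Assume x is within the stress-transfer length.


Force balance: sigma_f * (pi*d^2/4) = tau * (pi*d) * x  ->  sigma_f = 4 * tau * x / d
sigma_f = 4 * 63 * 98.9 / 9.3 = 2679.9 MPa

2679.9 MPa


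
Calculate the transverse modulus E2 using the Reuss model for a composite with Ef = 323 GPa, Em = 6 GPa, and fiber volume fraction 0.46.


1/E2 = Vf/Ef + (1-Vf)/Em = 0.46/323 + 0.54/6
E2 = 10.94 GPa

10.94 GPa


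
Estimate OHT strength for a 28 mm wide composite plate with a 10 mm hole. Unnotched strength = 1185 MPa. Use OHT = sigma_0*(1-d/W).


OHT = sigma_0*(1-d/W) = 1185*(1-10/28) = 761.8 MPa

761.8 MPa


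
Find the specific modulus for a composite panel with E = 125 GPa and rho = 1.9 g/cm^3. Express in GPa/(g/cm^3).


Specific stiffness = E/rho = 125/1.9 = 65.8 GPa/(g/cm^3)

65.8 GPa/(g/cm^3)


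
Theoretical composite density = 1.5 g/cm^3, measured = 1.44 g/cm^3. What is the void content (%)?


Void% = (rho_theo - rho_actual)/rho_theo * 100 = (1.5 - 1.44)/1.5 * 100 = 4.0%

4.0%


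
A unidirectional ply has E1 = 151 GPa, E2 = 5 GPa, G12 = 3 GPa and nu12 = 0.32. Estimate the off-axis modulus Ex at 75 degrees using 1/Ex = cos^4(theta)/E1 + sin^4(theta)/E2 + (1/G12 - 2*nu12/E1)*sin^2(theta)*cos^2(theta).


cos^4(75) = 0.004487, sin^4(75) = 0.870513, sin^2(75)*cos^2(75) = 0.0625
1/G12 - 2*nu12/E1 = 1/3 - 2*0.32/151 = 0.329095 GPa^-1
1/Ex = 0.004487/151 + 0.870513/5 + 0.329095*0.0625 = 0.1947007 GPa^-1
Ex = 5.14 GPa

5.14 GPa


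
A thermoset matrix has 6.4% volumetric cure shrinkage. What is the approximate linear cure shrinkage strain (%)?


Linear shrinkage ≈ vol_shrink/3 = 6.4/3 = 2.133%

2.133%


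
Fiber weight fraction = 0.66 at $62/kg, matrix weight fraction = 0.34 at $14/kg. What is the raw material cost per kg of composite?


Cost = cost_f*Wf + cost_m*Wm = 62*0.66 + 14*0.34 = $45.68/kg

$45.68/kg


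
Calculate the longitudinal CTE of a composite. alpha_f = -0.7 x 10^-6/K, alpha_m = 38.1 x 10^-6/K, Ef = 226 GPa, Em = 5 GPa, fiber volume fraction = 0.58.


E1 = Ef*Vf + Em*(1-Vf) = 133.18
alpha_1 = (alpha_f*Ef*Vf + alpha_m*Em*(1-Vf))/E1 = -0.09 x 10^-6/K

-0.09 x 10^-6/K


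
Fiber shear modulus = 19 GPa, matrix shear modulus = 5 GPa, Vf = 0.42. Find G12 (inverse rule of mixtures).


1/G12 = Vf/Gf + (1-Vf)/Gm = 0.42/19 + 0.58/5
G12 = 7.24 GPa

7.24 GPa


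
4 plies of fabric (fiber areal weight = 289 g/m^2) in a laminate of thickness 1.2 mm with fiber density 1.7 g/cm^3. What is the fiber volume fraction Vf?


Vf = n * FAW / (rho_f * h * 1000) = 4 * 289 / (1.7 * 1.2 * 1000) = 0.5667

0.5667


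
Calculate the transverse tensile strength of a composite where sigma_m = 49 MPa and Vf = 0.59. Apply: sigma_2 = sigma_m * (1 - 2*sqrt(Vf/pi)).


factor = 1 - 2*sqrt(0.59/pi) = 0.1333
sigma_2 = 49 * 0.1333 = 6.53 MPa

6.53 MPa


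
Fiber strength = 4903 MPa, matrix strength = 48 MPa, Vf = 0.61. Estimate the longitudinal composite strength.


sigma_1 = sigma_f*Vf + sigma_m*(1-Vf) = 4903*0.61 + 48*0.39 = 3009.6 MPa

3009.6 MPa


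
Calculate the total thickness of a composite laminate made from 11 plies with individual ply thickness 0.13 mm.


h = n * t_ply = 11 * 0.13 = 1.43 mm

1.43 mm


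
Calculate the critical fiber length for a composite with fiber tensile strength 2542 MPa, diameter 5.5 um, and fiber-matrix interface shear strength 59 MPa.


Lc = sigma_f * d / (2 * tau_i) = 2542 * 5.5 / (2 * 59) = 118.5 um

118.5 um


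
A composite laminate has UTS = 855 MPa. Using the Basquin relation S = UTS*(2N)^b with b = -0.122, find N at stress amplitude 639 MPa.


N = 0.5 * (S/UTS)^(1/b) = 0.5 * (639/855)^(1/-0.122) = 5.4396 cycles

5.4396 cycles


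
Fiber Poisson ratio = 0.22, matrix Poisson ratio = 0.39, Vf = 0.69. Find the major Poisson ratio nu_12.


nu_12 = nu_f*Vf + nu_m*(1-Vf) = 0.22*0.69 + 0.39*0.31 = 0.2727

0.2727


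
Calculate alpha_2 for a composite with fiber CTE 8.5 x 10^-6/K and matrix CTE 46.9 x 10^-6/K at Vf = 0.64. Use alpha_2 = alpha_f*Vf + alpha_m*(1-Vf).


alpha_2 = alpha_f*Vf + alpha_m*(1-Vf) = 8.5*0.64 + 46.9*0.36 = 22.3 x 10^-6/K

22.3 x 10^-6/K


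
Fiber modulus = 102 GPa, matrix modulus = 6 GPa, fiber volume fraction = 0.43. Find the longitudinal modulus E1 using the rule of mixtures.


E1 = Ef*Vf + Em*(1-Vf) = 102*0.43 + 6*0.57 = 47.28 GPa

47.28 GPa


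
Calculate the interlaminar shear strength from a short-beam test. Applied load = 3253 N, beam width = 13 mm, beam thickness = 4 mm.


ILSS = 3F/(4bh) = 3*3253/(4*13*4) = 46.92 MPa

46.92 MPa


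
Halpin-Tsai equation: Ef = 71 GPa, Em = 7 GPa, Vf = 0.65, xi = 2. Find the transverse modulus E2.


eta = (Ef/Em - 1)/(Ef/Em + xi) = (10.1429 - 1)/(10.1429 + 2) = 0.7529
E2 = Em*(1+xi*eta*Vf)/(1-eta*Vf) = 27.13 GPa

27.13 GPa


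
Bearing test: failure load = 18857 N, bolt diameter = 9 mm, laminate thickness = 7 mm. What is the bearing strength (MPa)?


sigma_br = F/(d*h) = 18857/(9*7) = 299.3 MPa

299.3 MPa


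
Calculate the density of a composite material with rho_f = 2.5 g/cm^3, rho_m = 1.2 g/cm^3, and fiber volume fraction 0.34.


rho_c = rho_f*Vf + rho_m*(1-Vf) = 2.5*0.34 + 1.2*0.66 = 1.642 g/cm^3

1.642 g/cm^3


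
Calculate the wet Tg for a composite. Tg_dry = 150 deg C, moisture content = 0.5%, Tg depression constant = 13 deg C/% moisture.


Tg_wet = Tg_dry - k*moisture = 150 - 13*0.5 = 143.5 deg C

143.5 deg C


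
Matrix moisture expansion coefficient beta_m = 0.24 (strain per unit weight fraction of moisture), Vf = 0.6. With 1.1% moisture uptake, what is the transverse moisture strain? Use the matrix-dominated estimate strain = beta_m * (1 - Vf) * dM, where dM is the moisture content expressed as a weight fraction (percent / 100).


dM = 1.1/100 = 0.011
strain = beta_m * (1-Vf) * dM = 0.24 * 0.4 * 0.011 = 0.001056

0.001056


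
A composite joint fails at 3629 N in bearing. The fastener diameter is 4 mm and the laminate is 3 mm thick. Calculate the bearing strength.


sigma_br = F/(d*h) = 3629/(4*3) = 302.4 MPa

302.4 MPa


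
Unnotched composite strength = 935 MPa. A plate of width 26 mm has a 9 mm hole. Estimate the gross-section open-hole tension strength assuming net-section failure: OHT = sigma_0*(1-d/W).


OHT = sigma_0*(1-d/W) = 935*(1-9/26) = 611.3 MPa

611.3 MPa


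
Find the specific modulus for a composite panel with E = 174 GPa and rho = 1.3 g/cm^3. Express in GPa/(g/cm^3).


Specific stiffness = E/rho = 174/1.3 = 133.8 GPa/(g/cm^3)

133.8 GPa/(g/cm^3)


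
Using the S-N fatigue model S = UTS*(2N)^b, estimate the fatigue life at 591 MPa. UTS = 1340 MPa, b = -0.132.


N = 0.5 * (S/UTS)^(1/b) = 0.5 * (591/1340)^(1/-0.132) = 246.7647 cycles

246.7647 cycles


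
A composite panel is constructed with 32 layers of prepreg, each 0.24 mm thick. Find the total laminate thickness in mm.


h = n * t_ply = 32 * 0.24 = 7.68 mm

7.68 mm


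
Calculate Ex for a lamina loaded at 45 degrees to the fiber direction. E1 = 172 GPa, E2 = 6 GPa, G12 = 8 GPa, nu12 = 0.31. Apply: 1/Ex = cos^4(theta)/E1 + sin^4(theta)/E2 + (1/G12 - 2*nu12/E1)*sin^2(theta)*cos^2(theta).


cos^4(45) = 0.25, sin^4(45) = 0.25, sin^2(45)*cos^2(45) = 0.25
1/G12 - 2*nu12/E1 = 1/8 - 2*0.31/172 = 0.121395 GPa^-1
1/Ex = 0.25/172 + 0.25/6 + 0.121395*0.25 = 0.073469 GPa^-1
Ex = 13.61 GPa

13.61 GPa


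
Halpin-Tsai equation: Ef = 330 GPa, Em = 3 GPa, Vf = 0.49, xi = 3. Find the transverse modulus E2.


eta = (Ef/Em - 1)/(Ef/Em + xi) = (110.0 - 1)/(110.0 + 3) = 0.9646
E2 = Em*(1+xi*eta*Vf)/(1-eta*Vf) = 13.76 GPa

13.76 GPa


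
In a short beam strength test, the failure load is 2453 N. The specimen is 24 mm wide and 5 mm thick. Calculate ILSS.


ILSS = 3F/(4bh) = 3*2453/(4*24*5) = 15.33 MPa

15.33 MPa


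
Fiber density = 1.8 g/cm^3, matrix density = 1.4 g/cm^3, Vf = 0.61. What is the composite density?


rho_c = rho_f*Vf + rho_m*(1-Vf) = 1.8*0.61 + 1.4*0.39 = 1.644 g/cm^3

1.644 g/cm^3


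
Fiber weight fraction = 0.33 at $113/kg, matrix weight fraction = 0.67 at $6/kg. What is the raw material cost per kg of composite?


Cost = cost_f*Wf + cost_m*Wm = 113*0.33 + 6*0.67 = $41.31/kg

$41.31/kg


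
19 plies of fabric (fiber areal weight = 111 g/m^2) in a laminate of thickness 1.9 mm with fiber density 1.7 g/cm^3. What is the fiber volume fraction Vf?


Vf = n * FAW / (rho_f * h * 1000) = 19 * 111 / (1.7 * 1.9 * 1000) = 0.6529

0.6529


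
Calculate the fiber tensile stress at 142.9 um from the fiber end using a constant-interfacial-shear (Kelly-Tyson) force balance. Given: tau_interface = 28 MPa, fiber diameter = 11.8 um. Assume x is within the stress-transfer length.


Force balance: sigma_f * (pi*d^2/4) = tau * (pi*d) * x  ->  sigma_f = 4 * tau * x / d
sigma_f = 4 * 28 * 142.9 / 11.8 = 1356.3 MPa

1356.3 MPa


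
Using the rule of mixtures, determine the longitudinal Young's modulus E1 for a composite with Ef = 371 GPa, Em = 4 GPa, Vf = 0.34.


E1 = Ef*Vf + Em*(1-Vf) = 371*0.34 + 4*0.66 = 128.78 GPa

128.78 GPa


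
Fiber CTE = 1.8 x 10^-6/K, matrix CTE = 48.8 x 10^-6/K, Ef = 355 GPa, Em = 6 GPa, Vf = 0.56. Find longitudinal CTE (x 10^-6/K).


E1 = Ef*Vf + Em*(1-Vf) = 201.44
alpha_1 = (alpha_f*Ef*Vf + alpha_m*Em*(1-Vf))/E1 = 2.42 x 10^-6/K

2.42 x 10^-6/K


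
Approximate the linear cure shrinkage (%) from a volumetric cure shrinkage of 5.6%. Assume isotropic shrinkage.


Linear shrinkage ≈ vol_shrink/3 = 5.6/3 = 1.867%

1.867%


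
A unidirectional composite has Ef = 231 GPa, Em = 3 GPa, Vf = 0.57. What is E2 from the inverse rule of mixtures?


1/E2 = Vf/Ef + (1-Vf)/Em = 0.57/231 + 0.43/3
E2 = 6.86 GPa

6.86 GPa


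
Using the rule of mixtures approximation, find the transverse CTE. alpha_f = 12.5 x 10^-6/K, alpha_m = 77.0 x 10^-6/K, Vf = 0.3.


alpha_2 = alpha_f*Vf + alpha_m*(1-Vf) = 12.5*0.3 + 77.0*0.7 = 57.7 x 10^-6/K

57.7 x 10^-6/K


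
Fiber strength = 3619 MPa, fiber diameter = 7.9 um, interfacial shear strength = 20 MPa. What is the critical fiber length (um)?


Lc = sigma_f * d / (2 * tau_i) = 3619 * 7.9 / (2 * 20) = 714.8 um

714.8 um


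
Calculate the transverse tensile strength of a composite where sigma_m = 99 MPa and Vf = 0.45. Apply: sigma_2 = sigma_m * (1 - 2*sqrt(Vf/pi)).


factor = 1 - 2*sqrt(0.45/pi) = 0.2431
sigma_2 = 99 * 0.2431 = 24.06 MPa

24.06 MPa


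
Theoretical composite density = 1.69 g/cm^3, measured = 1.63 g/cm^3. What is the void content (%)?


Void% = (rho_theo - rho_actual)/rho_theo * 100 = (1.69 - 1.63)/1.69 * 100 = 3.55%

3.55%


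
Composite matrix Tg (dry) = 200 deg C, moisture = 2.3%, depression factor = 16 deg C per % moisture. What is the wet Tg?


Tg_wet = Tg_dry - k*moisture = 200 - 16*2.3 = 163.2 deg C

163.2 deg C


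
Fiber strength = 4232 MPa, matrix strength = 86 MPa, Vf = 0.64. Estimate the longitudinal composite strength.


sigma_1 = sigma_f*Vf + sigma_m*(1-Vf) = 4232*0.64 + 86*0.36 = 2739.4 MPa

2739.4 MPa


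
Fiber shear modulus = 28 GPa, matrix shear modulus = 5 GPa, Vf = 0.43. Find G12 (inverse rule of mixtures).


1/G12 = Vf/Gf + (1-Vf)/Gm = 0.43/28 + 0.57/5
G12 = 7.73 GPa

7.73 GPa


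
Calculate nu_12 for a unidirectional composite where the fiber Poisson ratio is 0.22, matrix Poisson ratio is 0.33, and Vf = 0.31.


nu_12 = nu_f*Vf + nu_m*(1-Vf) = 0.22*0.31 + 0.33*0.69 = 0.2959

0.2959


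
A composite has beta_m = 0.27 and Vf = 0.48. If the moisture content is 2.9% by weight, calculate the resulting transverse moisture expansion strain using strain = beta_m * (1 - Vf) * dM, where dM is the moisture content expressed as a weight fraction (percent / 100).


dM = 2.9/100 = 0.029
strain = beta_m * (1-Vf) * dM = 0.27 * 0.52 * 0.029 = 0.0040716

0.0040716


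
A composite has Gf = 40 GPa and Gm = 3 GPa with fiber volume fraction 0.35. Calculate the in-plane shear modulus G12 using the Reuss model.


1/G12 = Vf/Gf + (1-Vf)/Gm = 0.35/40 + 0.65/3
G12 = 4.44 GPa

4.44 GPa


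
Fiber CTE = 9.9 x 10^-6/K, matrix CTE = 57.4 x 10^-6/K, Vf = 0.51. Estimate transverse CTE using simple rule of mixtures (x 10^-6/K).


alpha_2 = alpha_f*Vf + alpha_m*(1-Vf) = 9.9*0.51 + 57.4*0.49 = 33.2 x 10^-6/K

33.2 x 10^-6/K


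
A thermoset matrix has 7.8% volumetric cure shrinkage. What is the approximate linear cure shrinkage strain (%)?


Linear shrinkage ≈ vol_shrink/3 = 7.8/3 = 2.6%

2.6%


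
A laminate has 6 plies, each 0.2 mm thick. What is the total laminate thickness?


h = n * t_ply = 6 * 0.2 = 1.2 mm

1.2 mm


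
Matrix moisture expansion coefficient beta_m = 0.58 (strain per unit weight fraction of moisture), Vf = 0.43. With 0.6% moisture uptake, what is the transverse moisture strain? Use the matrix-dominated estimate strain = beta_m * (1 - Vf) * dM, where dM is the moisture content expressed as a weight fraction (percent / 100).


dM = 0.6/100 = 0.006
strain = beta_m * (1-Vf) * dM = 0.58 * 0.57 * 0.006 = 0.0019836

0.0019836


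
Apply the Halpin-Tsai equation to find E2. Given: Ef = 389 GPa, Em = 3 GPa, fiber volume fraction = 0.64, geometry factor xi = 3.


eta = (Ef/Em - 1)/(Ef/Em + xi) = (129.6667 - 1)/(129.6667 + 3) = 0.9698
E2 = Em*(1+xi*eta*Vf)/(1-eta*Vf) = 22.64 GPa

22.64 GPa


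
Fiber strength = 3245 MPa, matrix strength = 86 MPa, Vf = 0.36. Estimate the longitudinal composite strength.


sigma_1 = sigma_f*Vf + sigma_m*(1-Vf) = 3245*0.36 + 86*0.64 = 1223.2 MPa

1223.2 MPa


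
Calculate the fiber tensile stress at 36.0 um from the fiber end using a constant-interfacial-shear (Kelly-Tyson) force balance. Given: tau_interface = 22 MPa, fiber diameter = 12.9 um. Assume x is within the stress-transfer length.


Force balance: sigma_f * (pi*d^2/4) = tau * (pi*d) * x  ->  sigma_f = 4 * tau * x / d
sigma_f = 4 * 22 * 36.0 / 12.9 = 245.6 MPa

245.6 MPa


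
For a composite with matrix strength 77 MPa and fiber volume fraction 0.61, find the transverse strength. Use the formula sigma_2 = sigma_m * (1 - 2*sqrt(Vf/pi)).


factor = 1 - 2*sqrt(0.61/pi) = 0.1187
sigma_2 = 77 * 0.1187 = 9.14 MPa

9.14 MPa


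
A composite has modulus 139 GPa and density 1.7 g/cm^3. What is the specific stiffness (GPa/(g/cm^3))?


Specific stiffness = E/rho = 139/1.7 = 81.8 GPa/(g/cm^3)

81.8 GPa/(g/cm^3)


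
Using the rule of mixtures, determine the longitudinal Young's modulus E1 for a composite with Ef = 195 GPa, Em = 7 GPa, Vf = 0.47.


E1 = Ef*Vf + Em*(1-Vf) = 195*0.47 + 7*0.53 = 95.36 GPa

95.36 GPa


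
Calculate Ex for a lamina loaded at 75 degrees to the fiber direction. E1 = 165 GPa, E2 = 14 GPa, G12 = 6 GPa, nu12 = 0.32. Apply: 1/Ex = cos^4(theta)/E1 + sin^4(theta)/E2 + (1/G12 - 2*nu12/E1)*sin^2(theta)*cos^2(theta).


cos^4(75) = 0.004487, sin^4(75) = 0.870513, sin^2(75)*cos^2(75) = 0.0625
1/G12 - 2*nu12/E1 = 1/6 - 2*0.32/165 = 0.162788 GPa^-1
1/Ex = 0.004487/165 + 0.870513/14 + 0.162788*0.0625 = 0.0723809 GPa^-1
Ex = 13.82 GPa

13.82 GPa


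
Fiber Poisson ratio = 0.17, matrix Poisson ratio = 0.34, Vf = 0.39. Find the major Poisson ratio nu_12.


nu_12 = nu_f*Vf + nu_m*(1-Vf) = 0.17*0.39 + 0.34*0.61 = 0.2737

0.2737


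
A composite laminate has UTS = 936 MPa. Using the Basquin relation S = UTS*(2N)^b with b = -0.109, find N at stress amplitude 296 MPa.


N = 0.5 * (S/UTS)^(1/b) = 0.5 * (296/936)^(1/-0.109) = 19318.8131 cycles

19318.8131 cycles


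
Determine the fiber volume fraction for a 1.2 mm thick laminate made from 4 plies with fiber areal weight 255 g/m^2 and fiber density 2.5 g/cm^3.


Vf = n * FAW / (rho_f * h * 1000) = 4 * 255 / (2.5 * 1.2 * 1000) = 0.34

0.34


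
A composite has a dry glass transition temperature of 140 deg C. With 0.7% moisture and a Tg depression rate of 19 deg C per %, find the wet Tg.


Tg_wet = Tg_dry - k*moisture = 140 - 19*0.7 = 126.7 deg C

126.7 deg C


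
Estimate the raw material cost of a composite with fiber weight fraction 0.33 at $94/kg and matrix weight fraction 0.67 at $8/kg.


Cost = cost_f*Wf + cost_m*Wm = 94*0.33 + 8*0.67 = $36.38/kg

$36.38/kg


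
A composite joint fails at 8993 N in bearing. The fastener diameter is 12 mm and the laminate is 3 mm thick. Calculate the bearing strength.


sigma_br = F/(d*h) = 8993/(12*3) = 249.8 MPa

249.8 MPa


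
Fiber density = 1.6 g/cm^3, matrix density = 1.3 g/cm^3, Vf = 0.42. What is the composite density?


rho_c = rho_f*Vf + rho_m*(1-Vf) = 1.6*0.42 + 1.3*0.58 = 1.426 g/cm^3

1.426 g/cm^3


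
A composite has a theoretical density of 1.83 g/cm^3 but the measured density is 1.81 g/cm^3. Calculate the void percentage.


Void% = (rho_theo - rho_actual)/rho_theo * 100 = (1.83 - 1.81)/1.83 * 100 = 1.09%

1.09%


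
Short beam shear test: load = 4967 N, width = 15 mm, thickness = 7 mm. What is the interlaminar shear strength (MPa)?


ILSS = 3F/(4bh) = 3*4967/(4*15*7) = 35.48 MPa

35.48 MPa


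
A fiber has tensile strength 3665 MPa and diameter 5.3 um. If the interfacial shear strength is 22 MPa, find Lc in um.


Lc = sigma_f * d / (2 * tau_i) = 3665 * 5.3 / (2 * 22) = 441.5 um

441.5 um


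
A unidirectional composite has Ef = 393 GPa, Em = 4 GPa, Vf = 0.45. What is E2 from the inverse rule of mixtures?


1/E2 = Vf/Ef + (1-Vf)/Em = 0.45/393 + 0.55/4
E2 = 7.21 GPa

7.21 GPa


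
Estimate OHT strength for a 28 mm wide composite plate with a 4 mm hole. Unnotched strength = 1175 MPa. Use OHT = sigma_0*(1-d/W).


OHT = sigma_0*(1-d/W) = 1175*(1-4/28) = 1007.1 MPa

1007.1 MPa


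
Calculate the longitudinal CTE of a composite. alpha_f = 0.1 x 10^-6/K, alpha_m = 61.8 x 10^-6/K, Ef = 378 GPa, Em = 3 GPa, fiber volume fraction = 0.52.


E1 = Ef*Vf + Em*(1-Vf) = 198.0
alpha_1 = (alpha_f*Ef*Vf + alpha_m*Em*(1-Vf))/E1 = 0.55 x 10^-6/K

0.55 x 10^-6/K


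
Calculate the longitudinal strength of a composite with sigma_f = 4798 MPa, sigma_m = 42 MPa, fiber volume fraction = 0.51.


sigma_1 = sigma_f*Vf + sigma_m*(1-Vf) = 4798*0.51 + 42*0.49 = 2467.6 MPa

2467.6 MPa


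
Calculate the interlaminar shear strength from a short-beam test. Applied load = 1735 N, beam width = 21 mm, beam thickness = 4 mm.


ILSS = 3F/(4bh) = 3*1735/(4*21*4) = 15.49 MPa

15.49 MPa


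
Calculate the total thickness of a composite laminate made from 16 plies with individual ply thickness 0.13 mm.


h = n * t_ply = 16 * 0.13 = 2.08 mm

2.08 mm


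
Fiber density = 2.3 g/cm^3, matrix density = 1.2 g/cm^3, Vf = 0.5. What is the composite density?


rho_c = rho_f*Vf + rho_m*(1-Vf) = 2.3*0.5 + 1.2*0.5 = 1.75 g/cm^3

1.75 g/cm^3


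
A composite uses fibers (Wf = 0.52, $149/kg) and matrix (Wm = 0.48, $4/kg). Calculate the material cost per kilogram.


Cost = cost_f*Wf + cost_m*Wm = 149*0.52 + 4*0.48 = $79.4/kg

$79.4/kg


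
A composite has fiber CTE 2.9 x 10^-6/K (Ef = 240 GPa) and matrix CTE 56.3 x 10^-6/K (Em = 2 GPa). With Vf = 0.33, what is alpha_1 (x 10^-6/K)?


E1 = Ef*Vf + Em*(1-Vf) = 80.54
alpha_1 = (alpha_f*Ef*Vf + alpha_m*Em*(1-Vf))/E1 = 3.79 x 10^-6/K

3.79 x 10^-6/K


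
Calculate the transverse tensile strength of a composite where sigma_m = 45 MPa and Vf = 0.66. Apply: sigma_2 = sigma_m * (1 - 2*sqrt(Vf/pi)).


factor = 1 - 2*sqrt(0.66/pi) = 0.0833
sigma_2 = 45 * 0.0833 = 3.75 MPa

3.75 MPa


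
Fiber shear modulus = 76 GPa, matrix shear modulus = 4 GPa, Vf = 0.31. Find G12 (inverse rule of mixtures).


1/G12 = Vf/Gf + (1-Vf)/Gm = 0.31/76 + 0.69/4
G12 = 5.66 GPa

5.66 GPa


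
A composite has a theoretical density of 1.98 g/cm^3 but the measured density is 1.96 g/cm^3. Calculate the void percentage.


Void% = (rho_theo - rho_actual)/rho_theo * 100 = (1.98 - 1.96)/1.98 * 100 = 1.01%

1.01%


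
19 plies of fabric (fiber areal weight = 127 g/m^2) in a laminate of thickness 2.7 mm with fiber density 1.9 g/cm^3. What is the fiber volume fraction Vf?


Vf = n * FAW / (rho_f * h * 1000) = 19 * 127 / (1.9 * 2.7 * 1000) = 0.4704

0.4704


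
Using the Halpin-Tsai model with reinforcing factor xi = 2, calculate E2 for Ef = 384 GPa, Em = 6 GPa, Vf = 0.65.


eta = (Ef/Em - 1)/(Ef/Em + xi) = (64.0 - 1)/(64.0 + 2) = 0.9545
E2 = Em*(1+xi*eta*Vf)/(1-eta*Vf) = 35.43 GPa

35.43 GPa


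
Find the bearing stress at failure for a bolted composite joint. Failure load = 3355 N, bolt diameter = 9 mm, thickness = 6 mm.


sigma_br = F/(d*h) = 3355/(9*6) = 62.1 MPa

62.1 MPa


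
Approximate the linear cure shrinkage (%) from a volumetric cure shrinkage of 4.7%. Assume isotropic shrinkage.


Linear shrinkage ≈ vol_shrink/3 = 4.7/3 = 1.567%

1.567%


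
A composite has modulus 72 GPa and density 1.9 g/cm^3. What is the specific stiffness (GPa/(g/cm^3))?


Specific stiffness = E/rho = 72/1.9 = 37.9 GPa/(g/cm^3)

37.9 GPa/(g/cm^3)


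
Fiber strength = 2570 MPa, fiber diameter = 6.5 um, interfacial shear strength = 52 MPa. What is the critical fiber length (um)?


Lc = sigma_f * d / (2 * tau_i) = 2570 * 6.5 / (2 * 52) = 160.6 um

160.6 um


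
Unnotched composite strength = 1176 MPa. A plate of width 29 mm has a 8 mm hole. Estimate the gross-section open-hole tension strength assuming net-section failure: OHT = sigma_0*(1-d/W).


OHT = sigma_0*(1-d/W) = 1176*(1-8/29) = 851.6 MPa

851.6 MPa


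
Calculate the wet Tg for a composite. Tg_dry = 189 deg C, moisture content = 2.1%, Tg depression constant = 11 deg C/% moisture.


Tg_wet = Tg_dry - k*moisture = 189 - 11*2.1 = 165.9 deg C

165.9 deg C


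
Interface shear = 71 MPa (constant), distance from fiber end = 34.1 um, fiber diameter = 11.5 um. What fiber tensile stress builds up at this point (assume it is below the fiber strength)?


Force balance: sigma_f * (pi*d^2/4) = tau * (pi*d) * x  ->  sigma_f = 4 * tau * x / d
sigma_f = 4 * 71 * 34.1 / 11.5 = 842.1 MPa

842.1 MPa


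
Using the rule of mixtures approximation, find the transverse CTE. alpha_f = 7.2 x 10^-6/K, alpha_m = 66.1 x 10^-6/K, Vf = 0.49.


alpha_2 = alpha_f*Vf + alpha_m*(1-Vf) = 7.2*0.49 + 66.1*0.51 = 37.2 x 10^-6/K

37.2 x 10^-6/K


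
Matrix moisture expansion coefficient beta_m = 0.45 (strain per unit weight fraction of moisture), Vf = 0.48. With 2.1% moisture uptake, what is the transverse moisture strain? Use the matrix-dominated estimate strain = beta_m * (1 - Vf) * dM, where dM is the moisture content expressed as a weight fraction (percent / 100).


dM = 2.1/100 = 0.021
strain = beta_m * (1-Vf) * dM = 0.45 * 0.52 * 0.021 = 0.004914

0.004914


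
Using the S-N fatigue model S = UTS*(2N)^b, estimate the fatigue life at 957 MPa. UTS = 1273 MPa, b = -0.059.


N = 0.5 * (S/UTS)^(1/b) = 0.5 * (957/1273)^(1/-0.059) = 62.9867 cycles

62.9867 cycles


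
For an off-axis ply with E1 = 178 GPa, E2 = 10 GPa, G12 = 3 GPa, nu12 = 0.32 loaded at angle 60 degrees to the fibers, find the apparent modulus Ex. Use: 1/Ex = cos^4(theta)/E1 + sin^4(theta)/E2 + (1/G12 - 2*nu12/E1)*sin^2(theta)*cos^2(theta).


cos^4(60) = 0.0625, sin^4(60) = 0.5625, sin^2(60)*cos^2(60) = 0.1875
1/G12 - 2*nu12/E1 = 1/3 - 2*0.32/178 = 0.329738 GPa^-1
1/Ex = 0.0625/178 + 0.5625/10 + 0.329738*0.1875 = 0.118427 GPa^-1
Ex = 8.44 GPa

8.44 GPa


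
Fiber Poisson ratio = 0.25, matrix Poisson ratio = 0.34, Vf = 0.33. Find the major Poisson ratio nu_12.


nu_12 = nu_f*Vf + nu_m*(1-Vf) = 0.25*0.33 + 0.34*0.67 = 0.3103

0.3103


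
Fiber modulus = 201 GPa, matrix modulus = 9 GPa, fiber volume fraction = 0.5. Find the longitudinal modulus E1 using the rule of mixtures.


E1 = Ef*Vf + Em*(1-Vf) = 201*0.5 + 9*0.5 = 105.0 GPa

105.0 GPa


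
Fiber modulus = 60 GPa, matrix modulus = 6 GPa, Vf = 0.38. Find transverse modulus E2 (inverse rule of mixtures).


1/E2 = Vf/Ef + (1-Vf)/Em = 0.38/60 + 0.62/6
E2 = 9.12 GPa

9.12 GPa


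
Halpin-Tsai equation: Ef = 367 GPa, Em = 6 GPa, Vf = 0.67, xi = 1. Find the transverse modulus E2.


eta = (Ef/Em - 1)/(Ef/Em + xi) = (61.1667 - 1)/(61.1667 + 1) = 0.9678
E2 = Em*(1+xi*eta*Vf)/(1-eta*Vf) = 28.13 GPa

28.13 GPa


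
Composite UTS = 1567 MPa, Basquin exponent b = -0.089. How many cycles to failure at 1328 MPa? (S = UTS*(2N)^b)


N = 0.5 * (S/UTS)^(1/b) = 0.5 * (1328/1567)^(1/-0.089) = 3.2100 cycles

3.2100 cycles


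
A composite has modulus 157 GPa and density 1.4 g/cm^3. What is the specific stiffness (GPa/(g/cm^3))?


Specific stiffness = E/rho = 157/1.4 = 112.1 GPa/(g/cm^3)

112.1 GPa/(g/cm^3)


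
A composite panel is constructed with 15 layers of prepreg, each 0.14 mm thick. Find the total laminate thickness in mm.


h = n * t_ply = 15 * 0.14 = 2.1 mm

2.1 mm


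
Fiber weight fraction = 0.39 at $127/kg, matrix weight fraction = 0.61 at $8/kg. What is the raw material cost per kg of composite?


Cost = cost_f*Wf + cost_m*Wm = 127*0.39 + 8*0.61 = $54.41/kg

$54.41/kg


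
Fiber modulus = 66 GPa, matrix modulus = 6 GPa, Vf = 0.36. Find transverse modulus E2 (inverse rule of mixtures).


1/E2 = Vf/Ef + (1-Vf)/Em = 0.36/66 + 0.64/6
E2 = 8.92 GPa

8.92 GPa


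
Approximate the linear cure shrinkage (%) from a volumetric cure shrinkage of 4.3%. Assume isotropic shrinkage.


Linear shrinkage ≈ vol_shrink/3 = 4.3/3 = 1.433%

1.433%


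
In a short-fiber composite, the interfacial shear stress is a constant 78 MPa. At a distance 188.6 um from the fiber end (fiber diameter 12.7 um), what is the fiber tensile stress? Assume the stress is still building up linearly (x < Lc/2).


Force balance: sigma_f * (pi*d^2/4) = tau * (pi*d) * x  ->  sigma_f = 4 * tau * x / d
sigma_f = 4 * 78 * 188.6 / 12.7 = 4633.3 MPa

4633.3 MPa


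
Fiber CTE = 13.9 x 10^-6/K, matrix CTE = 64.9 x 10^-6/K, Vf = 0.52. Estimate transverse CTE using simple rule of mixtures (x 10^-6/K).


alpha_2 = alpha_f*Vf + alpha_m*(1-Vf) = 13.9*0.52 + 64.9*0.48 = 38.4 x 10^-6/K

38.4 x 10^-6/K


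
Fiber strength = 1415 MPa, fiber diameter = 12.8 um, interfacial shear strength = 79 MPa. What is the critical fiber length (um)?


Lc = sigma_f * d / (2 * tau_i) = 1415 * 12.8 / (2 * 79) = 114.6 um

114.6 um


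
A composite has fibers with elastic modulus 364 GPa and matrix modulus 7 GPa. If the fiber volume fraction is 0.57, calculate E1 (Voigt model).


E1 = Ef*Vf + Em*(1-Vf) = 364*0.57 + 7*0.43 = 210.49 GPa

210.49 GPa


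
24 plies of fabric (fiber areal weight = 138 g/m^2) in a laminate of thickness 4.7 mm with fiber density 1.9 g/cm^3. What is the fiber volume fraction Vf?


Vf = n * FAW / (rho_f * h * 1000) = 24 * 138 / (1.9 * 4.7 * 1000) = 0.3709

0.3709


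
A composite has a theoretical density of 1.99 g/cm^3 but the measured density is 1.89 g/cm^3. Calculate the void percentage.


Void% = (rho_theo - rho_actual)/rho_theo * 100 = (1.99 - 1.89)/1.99 * 100 = 5.03%

5.03%


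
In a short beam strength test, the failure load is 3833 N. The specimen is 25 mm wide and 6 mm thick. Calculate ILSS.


ILSS = 3F/(4bh) = 3*3833/(4*25*6) = 19.17 MPa

19.17 MPa


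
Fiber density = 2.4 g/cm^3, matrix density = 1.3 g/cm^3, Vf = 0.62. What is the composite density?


rho_c = rho_f*Vf + rho_m*(1-Vf) = 2.4*0.62 + 1.3*0.38 = 1.982 g/cm^3

1.982 g/cm^3


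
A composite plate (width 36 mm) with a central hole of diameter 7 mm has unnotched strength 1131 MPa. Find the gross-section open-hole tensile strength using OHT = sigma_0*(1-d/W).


OHT = sigma_0*(1-d/W) = 1131*(1-7/36) = 911.1 MPa

911.1 MPa


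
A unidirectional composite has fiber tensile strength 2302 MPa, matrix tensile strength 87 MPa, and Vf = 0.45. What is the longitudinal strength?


sigma_1 = sigma_f*Vf + sigma_m*(1-Vf) = 2302*0.45 + 87*0.55 = 1083.8 MPa

1083.8 MPa


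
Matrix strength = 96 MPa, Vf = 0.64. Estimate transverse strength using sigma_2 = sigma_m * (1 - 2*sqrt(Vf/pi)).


factor = 1 - 2*sqrt(0.64/pi) = 0.0973
sigma_2 = 96 * 0.0973 = 9.34 MPa

9.34 MPa


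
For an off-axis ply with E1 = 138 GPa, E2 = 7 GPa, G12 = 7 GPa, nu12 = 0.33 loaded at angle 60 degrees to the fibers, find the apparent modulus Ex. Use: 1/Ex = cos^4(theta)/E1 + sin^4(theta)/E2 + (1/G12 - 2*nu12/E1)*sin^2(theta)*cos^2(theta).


cos^4(60) = 0.0625, sin^4(60) = 0.5625, sin^2(60)*cos^2(60) = 0.1875
1/G12 - 2*nu12/E1 = 1/7 - 2*0.33/138 = 0.138075 GPa^-1
1/Ex = 0.0625/138 + 0.5625/7 + 0.138075*0.1875 = 0.106699 GPa^-1
Ex = 9.37 GPa

9.37 GPa


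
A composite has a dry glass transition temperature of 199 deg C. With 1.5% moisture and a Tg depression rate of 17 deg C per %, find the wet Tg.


Tg_wet = Tg_dry - k*moisture = 199 - 17*1.5 = 173.5 deg C

173.5 deg C


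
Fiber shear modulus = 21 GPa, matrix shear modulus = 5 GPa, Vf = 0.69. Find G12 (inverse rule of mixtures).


1/G12 = Vf/Gf + (1-Vf)/Gm = 0.69/21 + 0.31/5
G12 = 10.54 GPa

10.54 GPa
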